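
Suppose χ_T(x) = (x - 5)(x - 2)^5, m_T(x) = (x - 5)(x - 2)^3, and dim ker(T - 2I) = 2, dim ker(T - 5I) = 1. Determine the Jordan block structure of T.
Jordan blocks: (2, 3), (2, 2), (5, 1)

λ = 2: algebraic multiplicity 5 (exponent in χ_T), largest block size 3 (exponent in m_T), 2 blocks (geometric multiplicity). These force block sizes [3, 2].
λ = 5: algebraic multiplicity 1 (exponent in χ_T), largest block size 1 (exponent in m_T), 1 block (geometric multiplicity). This forces block sizes [1].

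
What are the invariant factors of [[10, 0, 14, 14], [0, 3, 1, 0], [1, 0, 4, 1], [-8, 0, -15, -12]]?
The Jordan structure of A has elementary divisors (x + 4), (x - 3)^3. Arranging the block sizes at each eigenvalue in decreasing order and taking row products gives the invariant factors.

Invariant factors (smallest first, each dividing the next): (x - 3)^3(x + 4).

Check: the last factor (x - 3)^3(x + 4) is the minimal polynomial, and the product (x - 3)^3(x + 4) is the characteristic polynomial.

(x - 3)^3(x + 4)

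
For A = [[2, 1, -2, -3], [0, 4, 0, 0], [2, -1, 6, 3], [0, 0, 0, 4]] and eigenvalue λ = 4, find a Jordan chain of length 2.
v_1 = [[1, 1, -1, 0]]^T, v_2 = [[1, 0, -1, 0]]^T

We seek v_1 ∈ ker((A - 4I)^2) \ ker(A - 4I), then set v_{i+1} = (A - 4I) v_i.

One such chain is v_1 = [[1, 1, -1, 0]]^T, v_2 = [[1, 0, -1, 0]]^T. Check: (A - 4I) v_2 = [[0, 0, 0, 0]]^T = 0.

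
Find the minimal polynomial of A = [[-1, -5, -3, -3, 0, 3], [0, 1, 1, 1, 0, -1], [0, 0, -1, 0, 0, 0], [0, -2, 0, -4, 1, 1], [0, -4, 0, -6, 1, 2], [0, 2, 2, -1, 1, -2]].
The characteristic polynomial factors as (x + 1)^6. The minimal polynomial is ∏(x - λ)^{k_λ} where k_λ is the size of the largest Jordan block at λ.

For λ = -1: rank(A + I) = 3, and the largest Jordan block has size 3 (the smallest k with rank((A + I)^k) = rank((A + I)^(k+1))).

So m_A(x) = (x + 1)^3.

m_A(x) = (x + 1)^3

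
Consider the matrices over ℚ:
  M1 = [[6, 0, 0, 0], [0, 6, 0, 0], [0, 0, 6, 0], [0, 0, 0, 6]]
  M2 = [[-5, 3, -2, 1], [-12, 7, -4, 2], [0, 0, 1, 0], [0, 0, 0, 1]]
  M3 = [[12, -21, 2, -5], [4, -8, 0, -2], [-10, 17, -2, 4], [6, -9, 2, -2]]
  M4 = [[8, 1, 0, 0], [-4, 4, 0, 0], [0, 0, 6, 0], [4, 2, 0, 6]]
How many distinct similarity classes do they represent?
4 classes: {M1}, {M2}, {M3}, {M4}

Characteristic polynomials: χ_{M1} = (x - 6)^4, χ_{M2} = (x - 1)^4, χ_{M3} = x^4, χ_{M4} = (x - 6)^4.

{M1}: invariant factors x - 6, x - 6, x - 6, x - 6.

{M2}: invariant factors x - 1, x - 1, (x - 1)^2.

{M3}: invariant factors x, x^3.

{M4}: invariant factors x - 6, x - 6, (x - 6)^2.

Matrices are similar if and only if their invariant-factor lists agree; the partition into similarity classes is {M1}, {M2}, {M3}, {M4}.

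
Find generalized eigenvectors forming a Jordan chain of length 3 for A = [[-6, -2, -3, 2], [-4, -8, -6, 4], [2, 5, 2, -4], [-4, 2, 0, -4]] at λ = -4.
v_1 = [[-1, -1, 2, 1]]^T, v_2 = [[0, 0, 1, 2]]^T, v_3 = [[1, 2, -2, 0]]^T

We seek v_1 ∈ ker((A + 4I)^3) \ ker((A + 4I)^2), then set v_{i+1} = (A + 4I) v_i.

One such chain is v_1 = [[-1, -1, 2, 1]]^T, v_2 = [[0, 0, 1, 2]]^T, v_3 = [[1, 2, -2, 0]]^T. Check: (A + 4I) v_3 = [[0, 0, 0, 0]]^T = 0.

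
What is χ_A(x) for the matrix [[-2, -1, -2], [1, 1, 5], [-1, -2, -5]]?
χ_A(x) = (x + 2)^3

xI - A = [[x + 2, 1, 2], [-1, x - 1, -5], [1, 2, x + 5]].

Expanding det(xI - A) along the first row:
det(xI - A) = + (x + 2)·det([[x - 1, -5], [2, x + 5]]) - (1)·det([[-1, -5], [1, x + 5]]) + (2)·det([[-1, x - 1], [1, 2]]).

Evaluating gives χ_A(x) = x^3 + 6x^2 + 12x + 8 = (x + 2)^3.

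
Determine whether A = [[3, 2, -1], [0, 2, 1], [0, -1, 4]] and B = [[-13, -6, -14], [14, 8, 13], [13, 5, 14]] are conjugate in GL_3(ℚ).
Yes.

Two matrices over a field are similar if and only if they have the same invariant factors.

Both A and B have characteristic polynomial (x - 3)^3 and minimal polynomial (x - 3)^3. Computing further, both have invariant factors (x - 3)^3. Hence A and B are similar.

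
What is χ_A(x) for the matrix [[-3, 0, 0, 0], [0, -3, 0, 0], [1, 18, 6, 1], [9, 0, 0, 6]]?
xI - A = [[x + 3, 0, 0, 0], [0, x + 3, 0, 0], [-1, -18, x - 6, -1], [-9, 0, 0, x - 6]].

Expanding det(xI - A) along the first row:
det(xI - A) = + (x + 3)·det([[x + 3, 0, 0], [-18, x - 6, -1], [0, 0, x - 6]]) - (0)·det([[0, 0, 0], [-1, x - 6, -1], [-9, 0, x - 6]]) + (0)·det([[0, x + 3, 0], [-1, -18, -1], [-9, 0, x - 6]]) - (0)·det([[0, x + 3, 0], [-1, -18, x - 6], [-9, 0, 0]]).

Evaluating gives χ_A(x) = x^4 - 6x^3 - 27x^2 + 108x + 324 = (x - 6)^2(x + 3)^2.

χ_A(x) = (x - 6)^2(x + 3)^2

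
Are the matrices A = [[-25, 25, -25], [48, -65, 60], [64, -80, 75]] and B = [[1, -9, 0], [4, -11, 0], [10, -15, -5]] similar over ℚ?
Two matrices over a field are similar if and only if they have the same invariant factors.

Both A and B have characteristic polynomial (x + 5)^3 and minimal polynomial (x + 5)^2. Computing further, both have invariant factors x + 5, (x + 5)^2. Hence A and B are similar.

Yes.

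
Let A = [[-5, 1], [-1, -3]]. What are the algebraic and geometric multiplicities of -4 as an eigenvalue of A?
algebraic multiplicity 2, geometric multiplicity 1

The characteristic polynomial is (x + 4)^2, so the factor x + 4 appears with exponent 2: the algebraic multiplicity is 2.

rank(A + 4I) = 1, so the eigenspace has dimension 2 - 1 = 1: the geometric multiplicity is 1.

Since 1 < 2, A is not diagonalizable.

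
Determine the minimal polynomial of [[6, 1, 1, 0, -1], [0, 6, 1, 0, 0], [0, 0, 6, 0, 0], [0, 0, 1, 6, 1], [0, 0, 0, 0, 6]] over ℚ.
m_A(x) = (x - 6)^3

The characteristic polynomial factors as (x - 6)^5. The minimal polynomial is ∏(x - λ)^{k_λ} where k_λ is the size of the largest Jordan block at λ.

For λ = 6: rank(A - 6I) = 3, and the largest Jordan block has size 3 (the smallest k with rank((A - 6I)^k) = rank((A - 6I)^(k+1))).

So m_A(x) = (x - 6)^3.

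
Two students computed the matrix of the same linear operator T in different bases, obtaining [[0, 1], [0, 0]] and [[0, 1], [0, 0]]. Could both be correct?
Two matrices over a field are similar if and only if they have the same invariant factors.

Both A and B have characteristic polynomial x^2 and minimal polynomial x^2. Computing further, both have invariant factors x^2. Hence A and B are similar.

Yes.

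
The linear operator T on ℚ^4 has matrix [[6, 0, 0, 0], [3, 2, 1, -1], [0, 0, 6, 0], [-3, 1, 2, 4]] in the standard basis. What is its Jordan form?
The characteristic polynomial is det(xI - A) = (x - 6)^2(x - 3)^2, so the eigenvalues are 3 (algebraic multiplicity 2), 6 (algebraic multiplicity 2).

For λ = 3: rank(A - 3I) = 3, rank((A - 3I)^2) = 2. The eigenspace has dimension 4 - 3 = 1, so there is 1 Jordan block; the rank sequence gives block sizes [2].

For λ = 6: rank(A - 6I) = 2. The eigenspace has dimension 4 - 2 = 2, so there are 2 Jordan blocks; the rank sequence gives block sizes [1, 1].

Assembling the blocks gives the Jordan form J above.

J = [[3, 1, 0, 0], [0, 3, 0, 0], [0, 0, 6, 0], [0, 0, 0, 6]]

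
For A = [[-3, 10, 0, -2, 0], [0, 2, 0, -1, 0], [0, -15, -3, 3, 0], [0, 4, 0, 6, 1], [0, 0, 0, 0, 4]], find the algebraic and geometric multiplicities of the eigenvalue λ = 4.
algebraic multiplicity 3, geometric multiplicity 1

The characteristic polynomial is (x - 4)^3(x + 3)^2, so the factor x - 4 appears with exponent 3: the algebraic multiplicity is 3.

rank(A - 4I) = 4, so the eigenspace has dimension 5 - 4 = 1: the geometric multiplicity is 1.

Since 1 < 3, A is not diagonalizable.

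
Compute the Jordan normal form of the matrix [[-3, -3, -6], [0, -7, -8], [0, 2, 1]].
The characteristic polynomial is det(xI - A) = (x + 3)^3, so the eigenvalues are -3 (algebraic multiplicity 3).

For λ = -3: rank(A + 3I) = 1, rank((A + 3I)^2) = 0. The eigenspace has dimension 3 - 1 = 2, so there are 2 Jordan blocks; the rank sequence gives block sizes [2, 1].

Assembling the blocks gives the Jordan form J above.

J = [[-3, 1, 0], [0, -3, 0], [0, 0, -3]]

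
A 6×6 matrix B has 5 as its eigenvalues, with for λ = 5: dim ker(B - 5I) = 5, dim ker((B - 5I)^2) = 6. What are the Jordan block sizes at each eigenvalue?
Jordan blocks: (5, 2), (5, 1), (5, 1), (5, 1), (5, 1)

λ = 5: successive nullity increments [5, 1] count blocks of size ≥ k; block sizes are [2, 1, 1, 1, 1].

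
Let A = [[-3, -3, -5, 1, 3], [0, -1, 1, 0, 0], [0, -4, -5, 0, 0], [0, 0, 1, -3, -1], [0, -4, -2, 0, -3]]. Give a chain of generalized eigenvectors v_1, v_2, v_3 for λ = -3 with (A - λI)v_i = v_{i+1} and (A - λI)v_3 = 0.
We seek v_1 ∈ ker((A + 3I)^3) \ ker((A + 3I)^2), then set v_{i+1} = (A + 3I) v_i.

One such chain is v_1 = [[1, 0, 1, 0, 1]]^T, v_2 = [[-2, 1, -2, 0, -2]]^T, v_3 = [[1, 0, 0, 0, 0]]^T. Check: (A + 3I) v_3 = [[0, 0, 0, 0, 0]]^T = 0.

v_1 = [[1, 0, 1, 0, 1]]^T, v_2 = [[-2, 1, -2, 0, -2]]^T, v_3 = [[1, 0, 0, 0, 0]]^T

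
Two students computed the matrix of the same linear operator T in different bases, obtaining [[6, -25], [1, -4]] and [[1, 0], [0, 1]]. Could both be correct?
Both have characteristic polynomial (x - 1)^2, but the minimal polynomial of A is (x - 1)^2 while the minimal polynomial of B is x - 1. The minimal polynomial is a similarity invariant, so A and B are not similar.

No.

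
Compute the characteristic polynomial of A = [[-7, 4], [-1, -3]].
xI - A = [[x + 7, -4], [1, x + 3]].

Expanding det(xI - A) along the first row:
det(xI - A) = + (x + 7)·det([[x + 3]]) - (-4)·det([[1]]).

Evaluating gives χ_A(x) = x^2 + 10x + 25 = (x + 5)^2.

χ_A(x) = (x + 5)^2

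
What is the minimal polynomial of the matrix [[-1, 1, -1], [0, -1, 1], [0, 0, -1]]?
The characteristic polynomial factors as (x + 1)^3. The minimal polynomial is ∏(x - λ)^{k_λ} where k_λ is the size of the largest Jordan block at λ.

For λ = -1: rank(A + I) = 2, and the largest Jordan block has size 3 (the smallest k with rank((A + I)^k) = rank((A + I)^(k+1))).

So m_A(x) = (x + 1)^3.

m_A(x) = (x + 1)^3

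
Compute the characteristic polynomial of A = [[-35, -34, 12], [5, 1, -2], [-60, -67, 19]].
χ_A(x) = (x + 5)^3

xI - A = [[x + 35, 34, -12], [-5, x - 1, 2], [60, 67, x - 19]].

Expanding det(xI - A) along the first row:
det(xI - A) = + (x + 35)·det([[x - 1, 2], [67, x - 19]]) - (34)·det([[-5, 2], [60, x - 19]]) + (-12)·det([[-5, x - 1], [60, 67]]).

Evaluating gives χ_A(x) = x^3 + 15x^2 + 75x + 125 = (x + 5)^3.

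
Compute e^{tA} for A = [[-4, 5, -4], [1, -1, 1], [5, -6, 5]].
A has Jordan form J = [[0, 1, 0], [0, 0, 1], [0, 0, 0]] with A = PJP^{-1}, so e^{tA} = P e^{tJ} P^{-1}.

For a Jordan block J_k(λ), e^{tJ_k(λ)} = e^{λt} · (I + tN + t^2 N^2/2! + ... + t^{k-1} N^{k-1}/(k-1)!) where N is the nilpotent superdiagonal part.

Assembling the blocks and conjugating back gives the entries of e^{tA} as shown above.

e^{tA} = [[t^2/2 - 4*t + 1, t*(10 - t)/2, t*(t - 8)/2], [t, 1 - t, t], [t*(10 - t)/2, t*(t - 12)/2, -t^2/2 + 5*t + 1]]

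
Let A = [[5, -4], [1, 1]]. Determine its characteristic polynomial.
χ_A(x) = (x - 3)^2

xI - A = [[x - 5, 4], [-1, x - 1]].

Expanding det(xI - A) along the first row:
det(xI - A) = + (x - 5)·det([[x - 1]]) - (4)·det([[-1]]).

Evaluating gives χ_A(x) = x^2 - 6x + 9 = (x - 3)^2.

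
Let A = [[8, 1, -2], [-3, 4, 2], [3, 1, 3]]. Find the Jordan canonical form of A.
J = [[5, 1, 0], [0, 5, 0], [0, 0, 5]]

The characteristic polynomial is det(xI - A) = (x - 5)^3, so the eigenvalues are 5 (algebraic multiplicity 3).

For λ = 5: rank(A - 5I) = 1, rank((A - 5I)^2) = 0. The eigenspace has dimension 3 - 1 = 2, so there are 2 Jordan blocks; the rank sequence gives block sizes [2, 1].

Assembling the blocks gives the Jordan form J above.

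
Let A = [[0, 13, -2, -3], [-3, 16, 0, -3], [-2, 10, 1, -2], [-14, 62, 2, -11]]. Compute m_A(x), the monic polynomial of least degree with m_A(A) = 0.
The characteristic polynomial factors as (x - 3)(x - 1)^3. The minimal polynomial is ∏(x - λ)^{k_λ} where k_λ is the size of the largest Jordan block at λ.

For λ = 1: rank(A - I) = 2, and the largest Jordan block has size 2 (the smallest k with rank((A - I)^k) = rank((A - I)^(k+1))).
For λ = 3: rank(A - 3I) = 3, and the largest Jordan block has size 1 (the smallest k with rank((A - 3I)^k) = rank((A - 3I)^(k+1))).

So m_A(x) = (x - 3)(x - 1)^2.

m_A(x) = (x - 3)(x - 1)^2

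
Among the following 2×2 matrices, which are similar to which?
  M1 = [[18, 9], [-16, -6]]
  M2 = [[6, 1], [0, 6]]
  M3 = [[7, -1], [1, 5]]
1 class: {M1, M2, M3}

Characteristic polynomials: χ_{M1} = (x - 6)^2, χ_{M2} = (x - 6)^2, χ_{M3} = (x - 6)^2.

{M1, M2, M3}: invariant factors (x - 6)^2.

Matrices are similar if and only if their invariant-factor lists agree; the partition into similarity classes is {M1, M2, M3}.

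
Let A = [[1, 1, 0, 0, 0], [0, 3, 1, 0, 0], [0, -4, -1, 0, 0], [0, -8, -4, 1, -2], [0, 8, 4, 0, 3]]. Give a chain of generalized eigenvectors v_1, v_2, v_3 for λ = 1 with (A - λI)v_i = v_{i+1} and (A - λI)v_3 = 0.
We seek v_1 ∈ ker((A - I)^3) \ ker((A - I)^2), then set v_{i+1} = (A - I) v_i.

One such chain is v_1 = [[1, 0, 1, 2, -2]]^T, v_2 = [[0, 1, -2, 0, 0]]^T, v_3 = [[1, 0, 0, 0, 0]]^T. Check: (A - I) v_3 = [[0, 0, 0, 0, 0]]^T = 0.

v_1 = [[1, 0, 1, 2, -2]]^T, v_2 = [[0, 1, -2, 0, 0]]^T, v_3 = [[1, 0, 0, 0, 0]]^T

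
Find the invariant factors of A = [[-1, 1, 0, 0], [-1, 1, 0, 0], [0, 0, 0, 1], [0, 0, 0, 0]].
The Jordan structure of A has elementary divisors x^2, x^2. Arranging the block sizes at each eigenvalue in decreasing order and taking row products gives the invariant factors.

Invariant factors (smallest first, each dividing the next): x^2, x^2.

Check: the last factor x^2 is the minimal polynomial, and the product x^4 is the characteristic polynomial.

x^2, x^2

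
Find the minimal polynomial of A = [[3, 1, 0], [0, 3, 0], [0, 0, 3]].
m_A(x) = (x - 3)^2

The characteristic polynomial factors as (x - 3)^3. The minimal polynomial is ∏(x - λ)^{k_λ} where k_λ is the size of the largest Jordan block at λ.

For λ = 3: rank(A - 3I) = 1, and the largest Jordan block has size 2 (the smallest k with rank((A - 3I)^k) = rank((A - 3I)^(k+1))).

So m_A(x) = (x - 3)^2.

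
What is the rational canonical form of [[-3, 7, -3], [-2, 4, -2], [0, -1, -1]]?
R = [[0, 0, -2], [1, 0, 1], [0, 1, 0]]

The invariant factors of A (the non-unit diagonal entries of the Smith normal form of xI - A over ℚ[x]) are x^3 - x + 2, each dividing the next. The characteristic polynomial is their product, x^3 - x + 2.

The rational canonical form is the block-diagonal matrix of companion matrices C(f_i):
R = [[0, 0, -2], [1, 0, 1], [0, 1, 0]].

Note the characteristic polynomial does not split into linear factors over ℚ, so A has no Jordan form over ℚ; the rational canonical form exists over any field.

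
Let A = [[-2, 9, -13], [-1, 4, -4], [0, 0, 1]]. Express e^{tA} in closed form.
A has Jordan form J = [[1, 1, 0], [0, 1, 1], [0, 0, 1]] with A = PJP^{-1}, so e^{tA} = P e^{tJ} P^{-1}.

For a Jordan block J_k(λ), e^{tJ_k(λ)} = e^{λt} · (I + tN + t^2 N^2/2! + ... + t^{k-1} N^{k-1}/(k-1)!) where N is the nilpotent superdiagonal part.

Assembling the blocks and conjugating back gives the entries of e^{tA} as shown above.

e^{tA} = [[(1 - 3*t)*e^{t}, 9*t*e^{t}, t*(3*t - 26)*e^{t}/2], [-t*e^{t}, (3*t + 1)*e^{t}, t*(t - 8)*e^{t}/2], [0, 0, e^{t}]]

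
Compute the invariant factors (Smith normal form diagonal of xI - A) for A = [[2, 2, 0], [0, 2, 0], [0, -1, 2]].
The Jordan structure of A has elementary divisors (x - 2)^2, (x - 2). Arranging the block sizes at each eigenvalue in decreasing order and taking row products gives the invariant factors.

Invariant factors (smallest first, each dividing the next): x - 2, (x - 2)^2.

Check: the last factor (x - 2)^2 is the minimal polynomial, and the product (x - 2)^3 is the characteristic polynomial.

x - 2, (x - 2)^2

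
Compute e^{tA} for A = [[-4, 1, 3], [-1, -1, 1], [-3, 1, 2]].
A has Jordan form J = [[-1, 1, 0], [0, -1, 1], [0, 0, -1]] with A = PJP^{-1}, so e^{tA} = P e^{tJ} P^{-1}.

For a Jordan block J_k(λ), e^{tJ_k(λ)} = e^{λt} · (I + tN + t^2 N^2/2! + ... + t^{k-1} N^{k-1}/(k-1)!) where N is the nilpotent superdiagonal part.

Assembling the blocks and conjugating back gives the entries of e^{tA} as shown above.

e^{tA} = [[(-t^2 - 6*t + 2)*e^{-t}/2, t*e^{-t}, t*(t + 6)*e^{-t}/2], [-t*e^{-t}, e^{-t}, t*e^{-t}], [t*(-t - 6)*e^{-t}/2, t*e^{-t}, (t^2 + 6*t + 2)*e^{-t}/2]]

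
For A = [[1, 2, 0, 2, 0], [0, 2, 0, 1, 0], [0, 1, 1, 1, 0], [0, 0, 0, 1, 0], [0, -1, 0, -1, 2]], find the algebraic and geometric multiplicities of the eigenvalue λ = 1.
The characteristic polynomial is (x - 2)^2(x - 1)^3, so the factor x - 1 appears with exponent 3: the algebraic multiplicity is 3.

rank(A - I) = 2, so the eigenspace has dimension 5 - 2 = 3: the geometric multiplicity is 3.

algebraic multiplicity 3, geometric multiplicity 3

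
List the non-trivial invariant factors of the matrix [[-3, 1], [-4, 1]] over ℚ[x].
The Jordan structure of A has elementary divisors (x + 1)^2. Arranging the block sizes at each eigenvalue in decreasing order and taking row products gives the invariant factors.

Invariant factors (smallest first, each dividing the next): (x + 1)^2.

Check: the last factor (x + 1)^2 is the minimal polynomial, and the product (x + 1)^2 is the characteristic polynomial.

(x + 1)^2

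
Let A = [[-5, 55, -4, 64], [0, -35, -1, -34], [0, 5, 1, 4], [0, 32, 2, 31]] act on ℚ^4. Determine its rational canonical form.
The invariant factors of A (the non-unit diagonal entries of the Smith normal form of xI - A over ℚ[x]) are x + 5, (x + 5)(x^2 - 2x + 6), each dividing the next. The characteristic polynomial is their product, (x + 5)^2(x^2 - 2x + 6).

The rational canonical form is the block-diagonal matrix of companion matrices C(f_i):
R = [[-5, 0, 0, 0], [0, 0, 0, -30], [0, 1, 0, 4], [0, 0, 1, -3]].

Note the characteristic polynomial does not split into linear factors over ℚ, so A has no Jordan form over ℚ; the rational canonical form exists over any field.

R = [[-5, 0, 0, 0], [0, 0, 0, -30], [0, 1, 0, 4], [0, 0, 1, -3]]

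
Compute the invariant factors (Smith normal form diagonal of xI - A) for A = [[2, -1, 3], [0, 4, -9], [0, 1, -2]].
(x - 2)(x - 1)^2

The Jordan structure of A has elementary divisors (x - 1)^2, (x - 2). Arranging the block sizes at each eigenvalue in decreasing order and taking row products gives the invariant factors.

Invariant factors (smallest first, each dividing the next): (x - 2)(x - 1)^2.

Check: the last factor (x - 2)(x - 1)^2 is the minimal polynomial, and the product (x - 2)(x - 1)^2 is the characteristic polynomial.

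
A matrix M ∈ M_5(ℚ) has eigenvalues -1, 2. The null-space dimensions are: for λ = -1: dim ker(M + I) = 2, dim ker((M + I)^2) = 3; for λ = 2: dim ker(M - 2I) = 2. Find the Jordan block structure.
λ = -1: successive nullity increments [2, 1] count blocks of size ≥ k; block sizes are [2, 1].
λ = 2: successive nullity increments [2] count blocks of size ≥ k; block sizes are [1, 1].

Jordan blocks: (-1, 2), (-1, 1), (2, 1), (2, 1)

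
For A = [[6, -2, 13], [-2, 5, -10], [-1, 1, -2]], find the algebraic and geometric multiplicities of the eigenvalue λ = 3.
algebraic multiplicity 3, geometric multiplicity 1

The characteristic polynomial is (x - 3)^3, so the factor x - 3 appears with exponent 3: the algebraic multiplicity is 3.

rank(A - 3I) = 2, so the eigenspace has dimension 3 - 2 = 1: the geometric multiplicity is 1.

Since 1 < 3, A is not diagonalizable.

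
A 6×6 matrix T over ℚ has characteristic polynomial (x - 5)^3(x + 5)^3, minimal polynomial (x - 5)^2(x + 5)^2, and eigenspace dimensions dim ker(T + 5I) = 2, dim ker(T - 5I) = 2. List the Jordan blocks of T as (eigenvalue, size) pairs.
λ = -5: algebraic multiplicity 3 (exponent in χ_T), largest block size 2 (exponent in m_T), 2 blocks (geometric multiplicity). These force block sizes [2, 1].
λ = 5: algebraic multiplicity 3 (exponent in χ_T), largest block size 2 (exponent in m_T), 2 blocks (geometric multiplicity). These force block sizes [2, 1].

Jordan blocks: (-5, 2), (-5, 1), (5, 2), (5, 1)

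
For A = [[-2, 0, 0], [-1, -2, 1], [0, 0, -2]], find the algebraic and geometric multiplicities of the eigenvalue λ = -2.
algebraic multiplicity 3, geometric multiplicity 2

The characteristic polynomial is (x + 2)^3, so the factor x + 2 appears with exponent 3: the algebraic multiplicity is 3.

rank(A + 2I) = 1, so the eigenspace has dimension 3 - 1 = 2: the geometric multiplicity is 2.

Since 2 < 3, A is not diagonalizable.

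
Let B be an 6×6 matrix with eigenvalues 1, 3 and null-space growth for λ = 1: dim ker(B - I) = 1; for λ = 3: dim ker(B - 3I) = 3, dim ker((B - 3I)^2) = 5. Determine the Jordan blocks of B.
Jordan blocks: (1, 1), (3, 2), (3, 2), (3, 1)

λ = 1: successive nullity increments [1] count blocks of size ≥ k; block sizes are [1].
λ = 3: successive nullity increments [3, 2] count blocks of size ≥ k; block sizes are [2, 2, 1].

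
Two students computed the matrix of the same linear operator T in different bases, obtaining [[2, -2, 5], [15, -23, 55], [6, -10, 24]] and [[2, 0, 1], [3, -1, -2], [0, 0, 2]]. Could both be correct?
Yes.

Two matrices over a field are similar if and only if they have the same invariant factors.

Both A and B have characteristic polynomial (x - 2)^2(x + 1) and minimal polynomial (x - 2)^2(x + 1). Computing further, both have invariant factors (x - 2)^2(x + 1). Hence A and B are similar.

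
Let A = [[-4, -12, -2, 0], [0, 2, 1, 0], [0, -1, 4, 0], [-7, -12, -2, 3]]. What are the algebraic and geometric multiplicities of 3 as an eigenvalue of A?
algebraic multiplicity 3, geometric multiplicity 2

The characteristic polynomial is (x - 3)^3(x + 4), so the factor x - 3 appears with exponent 3: the algebraic multiplicity is 3.

rank(A - 3I) = 2, so the eigenspace has dimension 4 - 2 = 2: the geometric multiplicity is 2.

Since 2 < 3, A is not diagonalizable.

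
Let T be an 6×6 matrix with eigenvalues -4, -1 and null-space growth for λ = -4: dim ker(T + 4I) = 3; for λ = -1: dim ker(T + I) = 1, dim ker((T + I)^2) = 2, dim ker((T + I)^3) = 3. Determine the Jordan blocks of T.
λ = -4: successive nullity increments [3] count blocks of size ≥ k; block sizes are [1, 1, 1].
λ = -1: successive nullity increments [1, 1, 1] count blocks of size ≥ k; block sizes are [3].

Jordan blocks: (-4, 1), (-4, 1), (-4, 1), (-1, 3)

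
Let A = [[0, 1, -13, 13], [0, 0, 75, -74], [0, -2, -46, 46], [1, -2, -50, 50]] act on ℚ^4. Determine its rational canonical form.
The invariant factors of A (the non-unit diagonal entries of the Smith normal form of xI - A over ℚ[x]) are (x - 3)^2(x - 2)(x + 4), each dividing the next. The characteristic polynomial is their product, (x - 3)^2(x - 2)(x + 4).

The rational canonical form is the block-diagonal matrix of companion matrices C(f_i):
R = [[0, 0, 0, 72], [1, 0, 0, -66], [0, 1, 0, 11], [0, 0, 1, 4]].

R = [[0, 0, 0, 72], [1, 0, 0, -66], [0, 1, 0, 11], [0, 0, 1, 4]]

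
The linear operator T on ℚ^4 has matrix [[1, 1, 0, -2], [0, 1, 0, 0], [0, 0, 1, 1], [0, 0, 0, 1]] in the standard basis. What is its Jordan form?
J = [[1, 1, 0, 0], [0, 1, 0, 0], [0, 0, 1, 1], [0, 0, 0, 1]]

The characteristic polynomial is det(xI - A) = (x - 1)^4, so the eigenvalues are 1 (algebraic multiplicity 4).

For λ = 1: rank(A - I) = 2, rank((A - I)^2) = 0. The eigenspace has dimension 4 - 2 = 2, so there are 2 Jordan blocks; the rank sequence gives block sizes [2, 2].

Assembling the blocks gives the Jordan form J above.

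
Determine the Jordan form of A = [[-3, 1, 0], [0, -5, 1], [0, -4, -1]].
J = [[-3, 1, 0], [0, -3, 1], [0, 0, -3]]

The characteristic polynomial is det(xI - A) = (x + 3)^3, so the eigenvalues are -3 (algebraic multiplicity 3).

For λ = -3: rank(A + 3I) = 2, rank((A + 3I)^2) = 1, rank((A + 3I)^3) = 0. The eigenspace has dimension 3 - 2 = 1, so there is 1 Jordan block; the rank sequence gives block sizes [3].

Assembling the blocks gives the Jordan form J above.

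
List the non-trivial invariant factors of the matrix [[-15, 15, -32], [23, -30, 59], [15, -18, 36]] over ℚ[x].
The Jordan structure of A has elementary divisors (x + 3)^3. Arranging the block sizes at each eigenvalue in decreasing order and taking row products gives the invariant factors.

Invariant factors (smallest first, each dividing the next): (x + 3)^3.

Check: the last factor (x + 3)^3 is the minimal polynomial, and the product (x + 3)^3 is the characteristic polynomial.

(x + 3)^3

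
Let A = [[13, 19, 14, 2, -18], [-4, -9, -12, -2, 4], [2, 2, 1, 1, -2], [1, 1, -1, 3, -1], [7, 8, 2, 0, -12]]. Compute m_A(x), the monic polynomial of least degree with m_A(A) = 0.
m_A(x) = (x - 2)^3(x + 5)^2

The characteristic polynomial factors as (x - 2)^3(x + 5)^2. The minimal polynomial is ∏(x - λ)^{k_λ} where k_λ is the size of the largest Jordan block at λ.

For λ = -5: rank(A + 5I) = 4, and the largest Jordan block has size 2 (the smallest k with rank((A + 5I)^k) = rank((A + 5I)^(k+1))).
For λ = 2: rank(A - 2I) = 4, and the largest Jordan block has size 3 (the smallest k with rank((A - 2I)^k) = rank((A - 2I)^(k+1))).

So m_A(x) = (x - 2)^3(x + 5)^2.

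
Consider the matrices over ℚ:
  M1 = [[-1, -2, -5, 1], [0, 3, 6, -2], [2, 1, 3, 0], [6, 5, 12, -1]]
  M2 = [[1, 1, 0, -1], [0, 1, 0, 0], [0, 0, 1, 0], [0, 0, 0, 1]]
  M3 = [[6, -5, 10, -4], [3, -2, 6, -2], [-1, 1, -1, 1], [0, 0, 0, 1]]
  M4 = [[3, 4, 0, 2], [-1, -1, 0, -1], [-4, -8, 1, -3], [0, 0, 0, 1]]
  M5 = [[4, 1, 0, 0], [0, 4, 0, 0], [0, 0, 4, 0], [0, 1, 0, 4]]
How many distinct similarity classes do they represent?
3 classes: {M1, M3, M4}, {M2}, {M5}

Characteristic polynomials: χ_{M1} = (x - 1)^4, χ_{M2} = (x - 1)^4, χ_{M3} = (x - 1)^4, χ_{M4} = (x - 1)^4, χ_{M5} = (x - 4)^4.

{M1, M3, M4}: invariant factors (x - 1)^2, (x - 1)^2.

{M2}: invariant factors x - 1, x - 1, (x - 1)^2.

{M5}: invariant factors x - 4, x - 4, (x - 4)^2.

Matrices are similar if and only if their invariant-factor lists agree; the partition into similarity classes is {M1, M3, M4}, {M2}, {M5}.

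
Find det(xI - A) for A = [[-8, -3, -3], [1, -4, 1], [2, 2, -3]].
xI - A = [[x + 8, 3, 3], [-1, x + 4, -1], [-2, -2, x + 3]].

Expanding det(xI - A) along the first row:
det(xI - A) = + (x + 8)·det([[x + 4, -1], [-2, x + 3]]) - (3)·det([[-1, -1], [-2, x + 3]]) + (3)·det([[-1, x + 4], [-2, -2]]).

Evaluating gives χ_A(x) = x^3 + 15x^2 + 75x + 125 = (x + 5)^3.

χ_A(x) = (x + 5)^3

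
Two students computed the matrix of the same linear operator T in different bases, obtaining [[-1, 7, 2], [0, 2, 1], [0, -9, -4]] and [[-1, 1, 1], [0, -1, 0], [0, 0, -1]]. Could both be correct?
Both have characteristic polynomial (x + 1)^3, but the minimal polynomial of A is (x + 1)^3 while the minimal polynomial of B is (x + 1)^2. The minimal polynomial is a similarity invariant, so A and B are not similar.

No.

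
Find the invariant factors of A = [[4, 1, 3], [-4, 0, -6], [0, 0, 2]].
x - 2, (x - 2)^2

The Jordan structure of A has elementary divisors (x - 2)^2, (x - 2). Arranging the block sizes at each eigenvalue in decreasing order and taking row products gives the invariant factors.

Invariant factors (smallest first, each dividing the next): x - 2, (x - 2)^2.

Check: the last factor (x - 2)^2 is the minimal polynomial, and the product (x - 2)^3 is the characteristic polynomial.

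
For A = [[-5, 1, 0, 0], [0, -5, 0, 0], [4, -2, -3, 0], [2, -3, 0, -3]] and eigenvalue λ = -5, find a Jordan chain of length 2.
v_1 = [[1, 1, -2, 0]]^T, v_2 = [[1, 0, -2, -1]]^T

We seek v_1 ∈ ker((A + 5I)^2) \ ker(A + 5I), then set v_{i+1} = (A + 5I) v_i.

One such chain is v_1 = [[1, 1, -2, 0]]^T, v_2 = [[1, 0, -2, -1]]^T. Check: (A + 5I) v_2 = [[0, 0, 0, 0]]^T = 0.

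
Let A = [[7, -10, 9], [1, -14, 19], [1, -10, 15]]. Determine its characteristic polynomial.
χ_A(x) = (x - 6)^2(x + 4)

xI - A = [[x - 7, 10, -9], [-1, x + 14, -19], [-1, 10, x - 15]].

Expanding det(xI - A) along the first row:
det(xI - A) = + (x - 7)·det([[x + 14, -19], [10, x - 15]]) - (10)·det([[-1, -19], [-1, x - 15]]) + (-9)·det([[-1, x + 14], [-1, 10]]).

Evaluating gives χ_A(x) = x^3 - 8x^2 - 12x + 144 = (x - 6)^2(x + 4).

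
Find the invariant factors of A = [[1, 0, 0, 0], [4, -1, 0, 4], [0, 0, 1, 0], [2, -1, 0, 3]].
The Jordan structure of A has elementary divisors (x - 1)^2, (x - 1), (x - 1). Arranging the block sizes at each eigenvalue in decreasing order and taking row products gives the invariant factors.

Invariant factors (smallest first, each dividing the next): x - 1, x - 1, (x - 1)^2.

Check: the last factor (x - 1)^2 is the minimal polynomial, and the product (x - 1)^4 is the characteristic polynomial.

x - 1, x - 1, (x - 1)^2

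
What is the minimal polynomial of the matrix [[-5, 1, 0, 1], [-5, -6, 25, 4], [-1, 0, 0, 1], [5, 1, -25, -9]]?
m_A(x) = (x + 5)^2

The characteristic polynomial factors as (x + 5)^4. The minimal polynomial is ∏(x - λ)^{k_λ} where k_λ is the size of the largest Jordan block at λ.

For λ = -5: rank(A + 5I) = 2, and the largest Jordan block has size 2 (the smallest k with rank((A + 5I)^k) = rank((A + 5I)^(k+1))).

So m_A(x) = (x + 5)^2.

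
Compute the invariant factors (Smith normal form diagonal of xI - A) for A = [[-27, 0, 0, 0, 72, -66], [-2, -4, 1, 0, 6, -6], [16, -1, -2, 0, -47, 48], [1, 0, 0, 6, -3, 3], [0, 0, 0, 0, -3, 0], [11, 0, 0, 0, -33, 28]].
The Jordan structure of A has elementary divisors (x + 5), (x + 3)^3, (x - 6)^2. Arranging the block sizes at each eigenvalue in decreasing order and taking row products gives the invariant factors.

Invariant factors (smallest first, each dividing the next): (x - 6)^2(x + 3)^3(x + 5).

Check: the last factor (x - 6)^2(x + 3)^3(x + 5) is the minimal polynomial, and the product (x - 6)^2(x + 3)^3(x + 5) is the characteristic polynomial.

(x - 6)^2(x + 3)^3(x + 5)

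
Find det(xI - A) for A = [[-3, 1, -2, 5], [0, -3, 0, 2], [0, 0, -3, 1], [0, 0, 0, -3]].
χ_A(x) = (x + 3)^4

xI - A = [[x + 3, -1, 2, -5], [0, x + 3, 0, -2], [0, 0, x + 3, -1], [0, 0, 0, x + 3]].

Expanding det(xI - A) along the first row:
det(xI - A) = + (x + 3)·det([[x + 3, 0, -2], [0, x + 3, -1], [0, 0, x + 3]]) - (-1)·det([[0, 0, -2], [0, x + 3, -1], [0, 0, x + 3]]) + (2)·det([[0, x + 3, -2], [0, 0, -1], [0, 0, x + 3]]) - (-5)·det([[0, x + 3, 0], [0, 0, x + 3], [0, 0, 0]]).

Evaluating gives χ_A(x) = x^4 + 12x^3 + 54x^2 + 108x + 81 = (x + 3)^4.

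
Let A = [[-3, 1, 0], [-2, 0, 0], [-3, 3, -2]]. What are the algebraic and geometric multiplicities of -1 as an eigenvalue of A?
The characteristic polynomial is (x + 1)(x + 2)^2, so the factor x + 1 appears with exponent 1: the algebraic multiplicity is 1.

rank(A + I) = 2, so the eigenspace has dimension 3 - 2 = 1: the geometric multiplicity is 1.

algebraic multiplicity 1, geometric multiplicity 1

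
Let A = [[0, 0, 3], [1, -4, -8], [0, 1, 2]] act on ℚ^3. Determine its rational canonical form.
R = [[0, 0, 3], [1, 0, 0], [0, 1, -2]]

The invariant factors of A (the non-unit diagonal entries of the Smith normal form of xI - A over ℚ[x]) are (x - 1)(x^2 + 3x + 3), each dividing the next. The characteristic polynomial is their product, (x - 1)(x^2 + 3x + 3).

The rational canonical form is the block-diagonal matrix of companion matrices C(f_i):
R = [[0, 0, 3], [1, 0, 0], [0, 1, -2]].

Note the characteristic polynomial does not split into linear factors over ℚ, so A has no Jordan form over ℚ; the rational canonical form exists over any field.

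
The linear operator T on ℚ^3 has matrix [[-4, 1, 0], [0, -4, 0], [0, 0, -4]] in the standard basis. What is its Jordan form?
The characteristic polynomial is det(xI - A) = (x + 4)^3, so the eigenvalues are -4 (algebraic multiplicity 3).

For λ = -4: rank(A + 4I) = 1, rank((A + 4I)^2) = 0. The eigenspace has dimension 3 - 1 = 2, so there are 2 Jordan blocks; the rank sequence gives block sizes [2, 1].

Assembling the blocks gives the Jordan form J above.

J = [[-4, 1, 0], [0, -4, 0], [0, 0, -4]]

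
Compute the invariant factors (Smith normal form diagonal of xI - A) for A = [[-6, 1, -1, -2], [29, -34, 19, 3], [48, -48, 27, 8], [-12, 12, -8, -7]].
x + 5, (x + 5)^3

The Jordan structure of A has elementary divisors (x + 5)^3, (x + 5). Arranging the block sizes at each eigenvalue in decreasing order and taking row products gives the invariant factors.

Invariant factors (smallest first, each dividing the next): x + 5, (x + 5)^3.

Check: the last factor (x + 5)^3 is the minimal polynomial, and the product (x + 5)^4 is the characteristic polynomial.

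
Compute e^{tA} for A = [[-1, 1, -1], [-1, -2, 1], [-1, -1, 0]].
e^{tA} = [[e^{-t}, t*e^{-t}, -t*e^{-t}], [-t*e^{-t}, (-t^2/2 - t + 1)*e^{-t}, t*(t + 2)*e^{-t}/2], [-t*e^{-t}, t*(-t - 2)*e^{-t}/2, (t^2/2 + t + 1)*e^{-t}]]

A has Jordan form J = [[-1, 1, 0], [0, -1, 1], [0, 0, -1]] with A = PJP^{-1}, so e^{tA} = P e^{tJ} P^{-1}.

For a Jordan block J_k(λ), e^{tJ_k(λ)} = e^{λt} · (I + tN + t^2 N^2/2! + ... + t^{k-1} N^{k-1}/(k-1)!) where N is the nilpotent superdiagonal part.

Assembling the blocks and conjugating back gives the entries of e^{tA} as shown above.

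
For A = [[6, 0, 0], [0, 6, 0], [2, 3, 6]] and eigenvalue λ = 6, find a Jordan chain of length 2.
v_1 = [[-1, 1, -2]]^T, v_2 = [[0, 0, 1]]^T

We seek v_1 ∈ ker((A - 6I)^2) \ ker(A - 6I), then set v_{i+1} = (A - 6I) v_i.

One such chain is v_1 = [[-1, 1, -2]]^T, v_2 = [[0, 0, 1]]^T. Check: (A - 6I) v_2 = [[0, 0, 0]]^T = 0.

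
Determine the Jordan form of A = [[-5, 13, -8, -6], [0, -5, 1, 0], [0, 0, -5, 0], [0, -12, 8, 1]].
J = [[-5, 1, 0, 0], [0, -5, 1, 0], [0, 0, -5, 0], [0, 0, 0, 1]]

The characteristic polynomial is det(xI - A) = (x - 1)(x + 5)^3, so the eigenvalues are -5 (algebraic multiplicity 3), 1 (algebraic multiplicity 1).

For λ = -5: rank(A + 5I) = 3, rank((A + 5I)^2) = 2, rank((A + 5I)^3) = 1. The eigenspace has dimension 4 - 3 = 1, so there is 1 Jordan block; the rank sequence gives block sizes [3].

For λ = 1: algebraic multiplicity 1 gives one 1×1 block.

Assembling the blocks gives the Jordan form J above.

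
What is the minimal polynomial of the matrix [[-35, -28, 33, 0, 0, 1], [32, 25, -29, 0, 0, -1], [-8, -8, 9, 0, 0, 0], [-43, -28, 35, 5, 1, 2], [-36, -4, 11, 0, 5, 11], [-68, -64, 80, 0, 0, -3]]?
The characteristic polynomial factors as (x - 5)^3(x - 1)(x + 5)^2. The minimal polynomial is ∏(x - λ)^{k_λ} where k_λ is the size of the largest Jordan block at λ.

For λ = -5: rank(A + 5I) = 5, and the largest Jordan block has size 2 (the smallest k with rank((A + 5I)^k) = rank((A + 5I)^(k+1))).
For λ = 1: rank(A - I) = 5, and the largest Jordan block has size 1 (the smallest k with rank((A - I)^k) = rank((A - I)^(k+1))).
For λ = 5: rank(A - 5I) = 4, and the largest Jordan block has size 2 (the smallest k with rank((A - 5I)^k) = rank((A - 5I)^(k+1))).

So m_A(x) = (x - 5)^2(x - 1)(x + 5)^2.

m_A(x) = (x - 5)^2(x - 1)(x + 5)^2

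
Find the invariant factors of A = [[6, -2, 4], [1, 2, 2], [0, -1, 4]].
(x - 4)^3

The Jordan structure of A has elementary divisors (x - 4)^3. Arranging the block sizes at each eigenvalue in decreasing order and taking row products gives the invariant factors.

Invariant factors (smallest first, each dividing the next): (x - 4)^3.

Check: the last factor (x - 4)^3 is the minimal polynomial, and the product (x - 4)^3 is the characteristic polynomial.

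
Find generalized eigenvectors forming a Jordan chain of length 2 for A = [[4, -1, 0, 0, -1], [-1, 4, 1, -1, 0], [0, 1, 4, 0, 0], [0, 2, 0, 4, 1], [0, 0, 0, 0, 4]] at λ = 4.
We seek v_1 ∈ ker((A - 4I)^2) \ ker(A - 4I), then set v_{i+1} = (A - 4I) v_i.

One such chain is v_1 = [[0, 0, 0, 0, 1]]^T, v_2 = [[-1, 0, 0, 1, 0]]^T. Check: (A - 4I) v_2 = [[0, 0, 0, 0, 0]]^T = 0.

v_1 = [[0, 0, 0, 0, 1]]^T, v_2 = [[-1, 0, 0, 1, 0]]^T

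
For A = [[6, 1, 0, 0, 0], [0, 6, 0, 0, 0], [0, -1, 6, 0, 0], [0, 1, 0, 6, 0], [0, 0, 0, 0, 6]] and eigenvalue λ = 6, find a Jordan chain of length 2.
v_1 = [[0, 1, 0, 0, 0]]^T, v_2 = [[1, 0, -1, 1, 0]]^T

We seek v_1 ∈ ker((A - 6I)^2) \ ker(A - 6I), then set v_{i+1} = (A - 6I) v_i.

One such chain is v_1 = [[0, 1, 0, 0, 0]]^T, v_2 = [[1, 0, -1, 1, 0]]^T. Check: (A - 6I) v_2 = [[0, 0, 0, 0, 0]]^T = 0.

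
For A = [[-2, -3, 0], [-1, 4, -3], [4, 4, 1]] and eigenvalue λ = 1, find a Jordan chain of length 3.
We seek v_1 ∈ ker((A - I)^3) \ ker((A - I)^2), then set v_{i+1} = (A - I) v_i.

One such chain is v_1 = [[-1, 1, 1]]^T, v_2 = [[0, 1, 0]]^T, v_3 = [[-3, 3, 4]]^T. Check: (A - I) v_3 = [[0, 0, 0]]^T = 0.

v_1 = [[-1, 1, 1]]^T, v_2 = [[0, 1, 0]]^T, v_3 = [[-3, 3, 4]]^T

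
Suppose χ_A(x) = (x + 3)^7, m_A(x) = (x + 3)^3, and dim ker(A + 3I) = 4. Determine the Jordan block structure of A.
λ = -3: algebraic multiplicity 7 (exponent in χ_A), largest block size 3 (exponent in m_A), 4 blocks (geometric multiplicity). These force block sizes [3, 2, 1, 1].

Jordan blocks: (-3, 3), (-3, 2), (-3, 1), (-3, 1)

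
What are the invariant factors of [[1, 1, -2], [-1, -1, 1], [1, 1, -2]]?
x(x + 1)^2

The Jordan structure of A has elementary divisors (x + 1)^2, x. Arranging the block sizes at each eigenvalue in decreasing order and taking row products gives the invariant factors.

Invariant factors (smallest first, each dividing the next): x(x + 1)^2.

Check: the last factor x(x + 1)^2 is the minimal polynomial, and the product x(x + 1)^2 is the characteristic polynomial.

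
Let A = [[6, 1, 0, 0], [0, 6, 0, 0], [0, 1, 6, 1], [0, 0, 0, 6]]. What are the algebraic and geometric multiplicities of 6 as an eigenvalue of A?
The characteristic polynomial is (x - 6)^4, so the factor x - 6 appears with exponent 4: the algebraic multiplicity is 4.

rank(A - 6I) = 2, so the eigenspace has dimension 4 - 2 = 2: the geometric multiplicity is 2.

Since 2 < 4, A is not diagonalizable.

algebraic multiplicity 4, geometric multiplicity 2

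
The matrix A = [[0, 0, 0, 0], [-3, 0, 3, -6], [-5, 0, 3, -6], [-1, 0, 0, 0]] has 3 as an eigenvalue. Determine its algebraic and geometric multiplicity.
The characteristic polynomial is x^3(x - 3), so the factor x - 3 appears with exponent 1: the algebraic multiplicity is 1.

rank(A - 3I) = 3, so the eigenspace has dimension 4 - 3 = 1: the geometric multiplicity is 1.

algebraic multiplicity 1, geometric multiplicity 1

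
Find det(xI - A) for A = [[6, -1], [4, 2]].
xI - A = [[x - 6, 1], [-4, x - 2]].

Expanding det(xI - A) along the first row:
det(xI - A) = + (x - 6)·det([[x - 2]]) - (1)·det([[-4]]).

Evaluating gives χ_A(x) = x^2 - 8x + 16 = (x - 4)^2.

χ_A(x) = (x - 4)^2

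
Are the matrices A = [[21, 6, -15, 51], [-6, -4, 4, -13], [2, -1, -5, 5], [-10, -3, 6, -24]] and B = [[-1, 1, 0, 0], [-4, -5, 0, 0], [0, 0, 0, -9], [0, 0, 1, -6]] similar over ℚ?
Yes.

Two matrices over a field are similar if and only if they have the same invariant factors.

Both A and B have characteristic polynomial (x + 3)^4 and minimal polynomial (x + 3)^2. Computing further, both have invariant factors (x + 3)^2, (x + 3)^2. Hence A and B are similar.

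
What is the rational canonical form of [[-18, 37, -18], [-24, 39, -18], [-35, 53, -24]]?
R = [[0, 0, 0], [1, 0, -6], [0, 1, -3]]

The invariant factors of A (the non-unit diagonal entries of the Smith normal form of xI - A over ℚ[x]) are x(x^2 + 3x + 6), each dividing the next. The characteristic polynomial is their product, x(x^2 + 3x + 6).

The rational canonical form is the block-diagonal matrix of companion matrices C(f_i):
R = [[0, 0, 0], [1, 0, -6], [0, 1, -3]].

Note the characteristic polynomial does not split into linear factors over ℚ, so A has no Jordan form over ℚ; the rational canonical form exists over any field.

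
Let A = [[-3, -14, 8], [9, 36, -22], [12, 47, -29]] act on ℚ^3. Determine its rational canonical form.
The invariant factors of A (the non-unit diagonal entries of the Smith normal form of xI - A over ℚ[x]) are x(x^2 - 4x - 1), each dividing the next. The characteristic polynomial is their product, x(x^2 - 4x - 1).

The rational canonical form is the block-diagonal matrix of companion matrices C(f_i):
R = [[0, 0, 0], [1, 0, 1], [0, 1, 4]].

Note the characteristic polynomial does not split into linear factors over ℚ, so A has no Jordan form over ℚ; the rational canonical form exists over any field.

R = [[0, 0, 0], [1, 0, 1], [0, 1, 4]]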